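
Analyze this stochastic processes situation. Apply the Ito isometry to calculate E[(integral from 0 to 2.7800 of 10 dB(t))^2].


By Ito isometry: E[(int f dB)^2] = int f^2 dt
= 10^2 * 2.7800
= 100 * 2.7800 = 278.0000

278.0000


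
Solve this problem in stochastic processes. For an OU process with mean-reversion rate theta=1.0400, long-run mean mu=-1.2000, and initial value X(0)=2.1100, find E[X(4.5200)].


E[X(t)] = mu + (X(0) - mu)*exp(-theta*t)
= -1.2000 + (2.1100 - -1.2000)*exp(-1.0400*4.5200)
= -1.2000 + 3.3100 * 0.0091
= -1.1699

-1.1699


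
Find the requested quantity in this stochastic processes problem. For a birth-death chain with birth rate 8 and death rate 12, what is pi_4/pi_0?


For birth-death process, pi_n/pi_0 = (lambda/mu)^n
= (8/12)^4
= 0.1975

0.1975


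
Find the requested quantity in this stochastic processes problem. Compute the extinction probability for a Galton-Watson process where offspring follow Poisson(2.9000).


Since mu = 2.9000 > 1, extinction prob q < 1.
Solve s = exp(mu*(s-1)) iteratively.
q = 0.0668

0.0668


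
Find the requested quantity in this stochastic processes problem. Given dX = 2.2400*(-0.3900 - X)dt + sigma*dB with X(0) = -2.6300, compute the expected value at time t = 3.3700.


E[X(t)] = mu + (X(0) - mu)*exp(-theta*t)
= -0.3900 + (-2.6300 - -0.3900)*exp(-2.2400*3.3700)
= -0.3900 + -2.2400 * 5.2674e-04
= -0.3912

-0.3912


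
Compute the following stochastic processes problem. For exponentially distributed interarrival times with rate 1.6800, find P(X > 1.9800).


P(X > t) = exp(-lambda * t)
= exp(-1.6800 * 1.9800)
= exp(-3.3264) = 0.0359

0.0359


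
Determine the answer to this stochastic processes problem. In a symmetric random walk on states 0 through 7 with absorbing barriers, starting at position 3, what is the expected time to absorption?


For symmetric RW on 0,...,N with absorbing barriers, E(i) = i*(N-i)
E(3) = 3 * 4 = 12

12


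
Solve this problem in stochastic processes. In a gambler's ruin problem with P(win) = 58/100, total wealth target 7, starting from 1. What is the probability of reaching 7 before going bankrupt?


Gambler's ruin formula:
r = q/p = 0.4200/0.5800 = 0.7241
P(win) = (1 - r^i)/(1 - r^N)
= (1 - 0.7241^1)/(1 - 0.7241^7)
= 0.3080

0.3080


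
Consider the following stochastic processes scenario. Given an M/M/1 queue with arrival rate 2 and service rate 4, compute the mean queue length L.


rho = 2/4 = 0.5000
L = rho/(1-rho)
= 0.5000/0.5000
= 1.0000

1.0000


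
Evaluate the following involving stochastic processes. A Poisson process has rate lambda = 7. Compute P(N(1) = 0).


P(N(t)=k) = (lambda*t)^k * exp(-lambda*t) / k!
lambda*t = 7
= 7^0 * exp(-7) / 0!
= 1 * 9.1188e-04 / 1
= 9.1188e-04

9.1188e-04


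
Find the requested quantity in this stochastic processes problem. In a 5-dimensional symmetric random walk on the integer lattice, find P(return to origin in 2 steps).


P(return in 2 steps) = P(reverse first step) = 1/(2d)
= 1/10
= 0.1000

0.1000


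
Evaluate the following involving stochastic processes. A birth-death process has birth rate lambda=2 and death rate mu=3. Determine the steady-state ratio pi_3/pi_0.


For birth-death process, pi_n/pi_0 = (lambda/mu)^n
= (2/3)^3
= 0.2963

0.2963


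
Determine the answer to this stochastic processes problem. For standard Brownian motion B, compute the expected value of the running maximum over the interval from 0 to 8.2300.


E(max B(s)) = sqrt(2t/pi)
= sqrt(2*8.2300/pi)
= sqrt(5.2394)
= 2.2890

2.2890


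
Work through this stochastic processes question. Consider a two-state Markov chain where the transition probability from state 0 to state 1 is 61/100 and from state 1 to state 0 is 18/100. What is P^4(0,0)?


Computing P^4 by matrix multiplication.
P = [[0.3900, 0.6100], [0.1800, 0.8200]]
After raising P to the power 4:
P^4(0,0) = 0.2293

0.2293


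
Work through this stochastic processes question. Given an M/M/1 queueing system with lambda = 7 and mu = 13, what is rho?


rho = lambda/mu
= 7/13
= 0.5385

0.5385


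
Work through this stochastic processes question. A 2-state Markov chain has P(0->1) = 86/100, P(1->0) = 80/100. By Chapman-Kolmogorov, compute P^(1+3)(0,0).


P^4 = P^1 * P^3
Computing via matrix multiplication of the transition matrix.
Entry (0,0) of P^4 = 0.5802

0.5802


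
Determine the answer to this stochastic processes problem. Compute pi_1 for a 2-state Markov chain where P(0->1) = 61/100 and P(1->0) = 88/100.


Stationary distribution: pi_0 = p10/(p01+p10), pi_1 = p01/(p01+p10)
p01 = 0.6100, p10 = 0.8800
pi_1 = 0.4094

0.4094


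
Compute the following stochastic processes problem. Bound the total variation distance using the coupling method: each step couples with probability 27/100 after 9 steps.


TV distance bound <= (1-delta)^n
= (1 - 0.2700)^9
= 0.7300^9
= 0.0589

0.0589


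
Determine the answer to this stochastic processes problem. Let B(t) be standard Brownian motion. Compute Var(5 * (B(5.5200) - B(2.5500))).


Var(alpha*(B(t)-B(s))) = alpha^2 * (t-s)
= 5^2 * (5.5200 - 2.5500)
= 25 * 2.9700
= 74.2500

74.2500


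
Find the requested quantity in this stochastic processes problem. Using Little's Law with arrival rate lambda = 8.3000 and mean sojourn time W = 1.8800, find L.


Little's Law: L = lambda * W
= 8.3000 * 1.8800
= 15.6040

15.6040


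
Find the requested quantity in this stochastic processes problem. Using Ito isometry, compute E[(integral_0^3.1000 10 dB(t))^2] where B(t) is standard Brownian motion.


By Ito isometry: E[(int f dB)^2] = int f^2 dt
= 10^2 * 3.1000
= 100 * 3.1000 = 310.0000

310.0000


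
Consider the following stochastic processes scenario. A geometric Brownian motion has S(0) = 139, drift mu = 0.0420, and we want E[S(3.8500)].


E[S(t)] = S(0) * exp(mu * t)
= 139 * exp(0.0420 * 3.8500)
= 139 * 1.1755
= 163.3955

163.3955


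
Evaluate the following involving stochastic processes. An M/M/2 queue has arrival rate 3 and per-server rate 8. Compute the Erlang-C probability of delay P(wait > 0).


a = lambda/mu = 0.3750
rho = a/c = 0.1875
Erlang-C formula applied:
C(c,a) = 0.0592

0.0592


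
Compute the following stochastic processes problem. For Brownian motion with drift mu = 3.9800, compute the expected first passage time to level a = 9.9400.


Expected first passage time = a/mu
= 9.9400/3.9800
= 2.4975

2.4975


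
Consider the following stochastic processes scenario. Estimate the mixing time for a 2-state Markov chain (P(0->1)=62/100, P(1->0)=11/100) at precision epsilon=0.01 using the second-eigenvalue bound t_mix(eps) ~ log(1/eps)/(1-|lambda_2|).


lambda_2 = |1 - p01 - p10| = |1 - 0.6200 - 0.1100| = 0.2700
t_mix ~ log(1/eps)/(1 - |lambda_2|)
= log(100)/(1 - 0.2700) = 4.6052/0.7300
= 6.3085

6.3085


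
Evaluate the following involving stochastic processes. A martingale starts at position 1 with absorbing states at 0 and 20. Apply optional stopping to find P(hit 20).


By optional stopping theorem: E(M at tau) = M(0) = 1
P(hit 20)*20 + P(hit 0)*0 = 1
P(hit 20) = (1 - 0)/(20 - 0) = 1/20 = 0.0500

0.0500


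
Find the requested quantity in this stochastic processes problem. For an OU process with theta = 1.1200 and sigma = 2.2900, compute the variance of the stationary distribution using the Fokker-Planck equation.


Stationary variance = sigma^2 / (2*theta)
= 2.2900^2 / (2*1.1200)
= 5.2441 / 2.2400
= 2.3411

2.3411


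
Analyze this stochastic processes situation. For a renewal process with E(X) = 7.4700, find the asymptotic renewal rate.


Long-run renewal rate = 1/E(X)
= 1/7.4700
= 0.1339

0.1339


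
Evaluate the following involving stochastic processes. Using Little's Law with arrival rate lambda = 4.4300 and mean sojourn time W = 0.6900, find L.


Little's Law: L = lambda * W
= 4.4300 * 0.6900
= 3.0567

3.0567


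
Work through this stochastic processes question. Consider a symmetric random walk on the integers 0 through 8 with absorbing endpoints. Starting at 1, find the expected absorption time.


For symmetric RW on 0,...,N with absorbing barriers, E(i) = i*(N-i)
E(1) = 1 * 7 = 7

7


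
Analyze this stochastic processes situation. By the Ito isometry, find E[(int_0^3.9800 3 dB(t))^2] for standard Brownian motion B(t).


By Ito isometry: E[(int f dB)^2] = int f^2 dt
= 3^2 * 3.9800
= 9 * 3.9800 = 35.8200

35.8200


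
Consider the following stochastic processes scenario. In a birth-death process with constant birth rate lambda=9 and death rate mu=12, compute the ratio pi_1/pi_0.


For birth-death process, pi_n/pi_0 = (lambda/mu)^n
= (9/12)^1
= 0.7500

0.7500


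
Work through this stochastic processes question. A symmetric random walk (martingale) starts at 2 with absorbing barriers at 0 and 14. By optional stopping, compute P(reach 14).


By optional stopping theorem: E(M at tau) = M(0) = 2
P(hit 14)*14 + P(hit 0)*0 = 2
P(hit 14) = (2 - 0)/(14 - 0) = 1/7 = 0.1429

0.1429


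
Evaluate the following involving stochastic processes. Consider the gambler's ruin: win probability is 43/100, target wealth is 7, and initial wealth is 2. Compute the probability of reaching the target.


Gambler's ruin formula:
r = q/p = 0.5700/0.4300 = 1.3256
P(win) = (1 - r^i)/(1 - r^N)
= (1 - 1.3256^2)/(1 - 1.3256^7)
= 0.1223

0.1223


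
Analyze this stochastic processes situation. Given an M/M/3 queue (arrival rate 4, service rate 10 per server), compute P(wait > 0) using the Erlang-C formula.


a = lambda/mu = 0.4000
rho = a/c = 0.1333
Erlang-C formula applied:
C(c,a) = 0.0082

0.0082


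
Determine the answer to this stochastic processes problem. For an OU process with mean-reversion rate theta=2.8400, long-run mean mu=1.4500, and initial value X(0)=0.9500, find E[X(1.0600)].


E[X(t)] = mu + (X(0) - mu)*exp(-theta*t)
= 1.4500 + (0.9500 - 1.4500)*exp(-2.8400*1.0600)
= 1.4500 + -0.5000 * 0.0493
= 1.4254

1.4254


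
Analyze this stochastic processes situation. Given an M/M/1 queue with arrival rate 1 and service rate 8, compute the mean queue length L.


rho = 1/8 = 0.1250
L = rho/(1-rho)
= 0.1250/0.8750
= 0.1429

0.1429


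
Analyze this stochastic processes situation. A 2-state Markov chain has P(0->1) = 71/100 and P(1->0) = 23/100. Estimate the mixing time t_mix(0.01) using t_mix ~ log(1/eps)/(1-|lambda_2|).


lambda_2 = |1 - p01 - p10| = |1 - 0.7100 - 0.2300| = 0.0600
t_mix ~ log(1/eps)/(1 - |lambda_2|)
= log(100)/(1 - 0.0600) = 4.6052/0.9400
= 4.8991

4.8991


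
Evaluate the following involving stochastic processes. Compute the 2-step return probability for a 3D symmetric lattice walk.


P(return in 2 steps) = P(reverse first step) = 1/(2d)
= 1/6
= 0.1667

0.1667


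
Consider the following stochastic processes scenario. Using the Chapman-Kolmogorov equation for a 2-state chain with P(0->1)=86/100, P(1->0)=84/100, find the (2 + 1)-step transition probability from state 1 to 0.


P^3 = P^2 * P^1
Computing via matrix multiplication of the transition matrix.
Entry (1,0) of P^3 = 0.6636

0.6636


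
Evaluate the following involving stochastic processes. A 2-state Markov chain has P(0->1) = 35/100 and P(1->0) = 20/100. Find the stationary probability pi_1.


Stationary distribution: pi_0 = p10/(p01+p10), pi_1 = p01/(p01+p10)
p01 = 0.3500, p10 = 0.2000
pi_1 = 0.6364

0.6364


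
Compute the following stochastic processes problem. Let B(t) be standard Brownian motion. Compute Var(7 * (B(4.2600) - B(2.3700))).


Var(alpha*(B(t)-B(s))) = alpha^2 * (t-s)
= 7^2 * (4.2600 - 2.3700)
= 49 * 1.8900
= 92.6100

92.6100


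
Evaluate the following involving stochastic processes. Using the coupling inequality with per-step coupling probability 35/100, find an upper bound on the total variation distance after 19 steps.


TV distance bound <= (1-delta)^n
= (1 - 0.3500)^19
= 0.6500^19
= 2.7884e-04

2.7884e-04


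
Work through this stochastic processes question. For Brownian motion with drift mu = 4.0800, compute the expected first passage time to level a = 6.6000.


Expected first passage time = a/mu
= 6.6000/4.0800
= 1.6176

1.6176


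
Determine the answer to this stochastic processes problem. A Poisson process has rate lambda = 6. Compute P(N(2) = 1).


P(N(t)=k) = (lambda*t)^k * exp(-lambda*t) / k!
lambda*t = 12
= 12^1 * exp(-12) / 1!
= 12 * 6.1442e-06 / 1
= 7.3731e-05

7.3731e-05


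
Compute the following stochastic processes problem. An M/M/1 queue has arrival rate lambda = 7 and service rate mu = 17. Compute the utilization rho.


rho = lambda/mu
= 7/17
= 0.4118

0.4118


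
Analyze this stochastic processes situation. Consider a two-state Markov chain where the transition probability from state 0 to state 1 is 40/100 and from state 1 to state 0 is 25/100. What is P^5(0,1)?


Computing P^5 by matrix multiplication.
P = [[0.6000, 0.4000], [0.2500, 0.7500]]
After raising P to the power 5:
P^5(0,1) = 0.6122

0.6122


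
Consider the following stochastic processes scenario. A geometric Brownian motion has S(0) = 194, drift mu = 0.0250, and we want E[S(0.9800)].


E[S(t)] = S(0) * exp(mu * t)
= 194 * exp(0.0250 * 0.9800)
= 194 * 1.0248
= 198.8117

198.8117


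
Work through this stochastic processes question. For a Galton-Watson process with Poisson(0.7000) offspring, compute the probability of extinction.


Since mu = 0.7000 <= 1, extinction probability = 1.

1.0000


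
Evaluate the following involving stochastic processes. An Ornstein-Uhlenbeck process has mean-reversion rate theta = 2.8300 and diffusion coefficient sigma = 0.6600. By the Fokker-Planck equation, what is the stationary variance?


Stationary variance = sigma^2 / (2*theta)
= 0.6600^2 / (2*2.8300)
= 0.4356 / 5.6600
= 0.0770

0.0770


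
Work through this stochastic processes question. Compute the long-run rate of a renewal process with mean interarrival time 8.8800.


Long-run renewal rate = 1/E(X)
= 1/8.8800
= 0.1126

0.1126


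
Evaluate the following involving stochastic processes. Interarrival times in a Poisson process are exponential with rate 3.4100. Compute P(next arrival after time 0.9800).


P(X > t) = exp(-lambda * t)
= exp(-3.4100 * 0.9800)
= exp(-3.3418) = 0.0354

0.0354


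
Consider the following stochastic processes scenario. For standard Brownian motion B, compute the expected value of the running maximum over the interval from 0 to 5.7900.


E(max B(s)) = sqrt(2t/pi)
= sqrt(2*5.7900/pi)
= sqrt(3.6860)
= 1.9199

1.9199


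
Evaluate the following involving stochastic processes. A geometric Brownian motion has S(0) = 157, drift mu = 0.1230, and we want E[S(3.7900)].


E[S(t)] = S(0) * exp(mu * t)
= 157 * exp(0.1230 * 3.7900)
= 157 * 1.5939
= 250.2388

250.2388


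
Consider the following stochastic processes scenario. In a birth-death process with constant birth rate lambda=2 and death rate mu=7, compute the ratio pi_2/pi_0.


For birth-death process, pi_n/pi_0 = (lambda/mu)^n
= (2/7)^2
= 0.0816

0.0816


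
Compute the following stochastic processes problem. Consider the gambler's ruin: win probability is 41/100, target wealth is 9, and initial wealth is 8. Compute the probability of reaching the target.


Gambler's ruin formula:
r = q/p = 0.5900/0.4100 = 1.4390
P(win) = (1 - r^i)/(1 - r^N)
= (1 - 1.4390^8)/(1 - 1.4390^9)
= 0.6829

0.6829


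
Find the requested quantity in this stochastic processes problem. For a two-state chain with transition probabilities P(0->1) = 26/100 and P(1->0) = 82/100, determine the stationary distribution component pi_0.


Stationary distribution: pi_0 = p10/(p01+p10), pi_1 = p01/(p01+p10)
p01 = 0.2600, p10 = 0.8200
pi_0 = 0.7593

0.7593


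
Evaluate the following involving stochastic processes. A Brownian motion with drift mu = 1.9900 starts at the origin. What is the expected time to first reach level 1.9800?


Expected first passage time = a/mu
= 1.9800/1.9900
= 0.9950

0.9950


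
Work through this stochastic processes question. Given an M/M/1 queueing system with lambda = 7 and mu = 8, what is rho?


rho = lambda/mu
= 7/8
= 0.8750

0.8750


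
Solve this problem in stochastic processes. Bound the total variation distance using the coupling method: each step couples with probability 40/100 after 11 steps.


TV distance bound <= (1-delta)^n
= (1 - 0.4000)^11
= 0.6000^11
= 0.0036

0.0036


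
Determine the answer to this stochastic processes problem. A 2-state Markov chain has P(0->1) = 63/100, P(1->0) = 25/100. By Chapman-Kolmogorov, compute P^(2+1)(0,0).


P^3 = P^2 * P^1
Computing via matrix multiplication of the transition matrix.
Entry (0,0) of P^3 = 0.2853

0.2853


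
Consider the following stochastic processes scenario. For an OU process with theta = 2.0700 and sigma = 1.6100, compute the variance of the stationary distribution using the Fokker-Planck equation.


Stationary variance = sigma^2 / (2*theta)
= 1.6100^2 / (2*2.0700)
= 2.5921 / 4.1400
= 0.6261

0.6261


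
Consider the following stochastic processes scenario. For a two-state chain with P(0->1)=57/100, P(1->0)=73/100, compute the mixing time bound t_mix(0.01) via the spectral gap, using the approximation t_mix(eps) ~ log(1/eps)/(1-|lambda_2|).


lambda_2 = |1 - p01 - p10| = |1 - 0.5700 - 0.7300| = 0.3000
t_mix ~ log(1/eps)/(1 - |lambda_2|)
= log(100)/(1 - 0.3000) = 4.6052/0.7000
= 6.5788

6.5788


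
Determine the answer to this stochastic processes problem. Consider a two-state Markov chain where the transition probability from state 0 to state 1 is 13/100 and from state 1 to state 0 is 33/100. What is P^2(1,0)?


Computing P^2 by matrix multiplication.
P = [[0.8700, 0.1300], [0.3300, 0.6700]]
After raising P to the power 2:
P^2(1,0) = 0.5082

0.5082


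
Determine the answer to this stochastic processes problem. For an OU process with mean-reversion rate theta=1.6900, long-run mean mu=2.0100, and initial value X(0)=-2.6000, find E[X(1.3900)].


E[X(t)] = mu + (X(0) - mu)*exp(-theta*t)
= 2.0100 + (-2.6000 - 2.0100)*exp(-1.6900*1.3900)
= 2.0100 + -4.6100 * 0.0955
= 1.5700

1.5700


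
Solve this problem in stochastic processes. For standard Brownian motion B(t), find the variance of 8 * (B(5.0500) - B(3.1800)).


Var(alpha*(B(t)-B(s))) = alpha^2 * (t-s)
= 8^2 * (5.0500 - 3.1800)
= 64 * 1.8700
= 119.6800

119.6800


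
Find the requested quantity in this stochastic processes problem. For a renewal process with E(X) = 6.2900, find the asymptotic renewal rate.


Long-run renewal rate = 1/E(X)
= 1/6.2900
= 0.1590

0.1590


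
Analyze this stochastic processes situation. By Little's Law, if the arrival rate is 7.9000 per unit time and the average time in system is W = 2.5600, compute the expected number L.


Little's Law: L = lambda * W
= 7.9000 * 2.5600
= 20.2240

20.2240


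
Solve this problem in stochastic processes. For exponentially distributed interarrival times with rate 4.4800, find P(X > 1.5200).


P(X > t) = exp(-lambda * t)
= exp(-4.4800 * 1.5200)
= exp(-6.8096) = 0.0011

0.0011


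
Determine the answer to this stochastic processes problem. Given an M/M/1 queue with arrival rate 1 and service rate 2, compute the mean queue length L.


rho = 1/2 = 0.5000
L = rho/(1-rho)
= 0.5000/0.5000
= 1.0000

1.0000


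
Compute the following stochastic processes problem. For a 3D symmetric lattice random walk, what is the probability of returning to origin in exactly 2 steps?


P(return in 2 steps) = P(reverse first step) = 1/(2d)
= 1/6
= 0.1667

0.1667


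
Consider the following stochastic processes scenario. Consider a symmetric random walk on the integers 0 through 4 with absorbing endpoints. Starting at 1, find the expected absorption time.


For symmetric RW on 0,...,N with absorbing barriers, E(i) = i*(N-i)
E(1) = 1 * 3 = 3

3


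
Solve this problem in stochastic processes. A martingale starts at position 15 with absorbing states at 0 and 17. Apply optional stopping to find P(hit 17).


By optional stopping theorem: E(M at tau) = M(0) = 15
P(hit 17)*17 + P(hit 0)*0 = 15
P(hit 17) = (15 - 0)/(17 - 0) = 15/17 = 0.8824

0.8824


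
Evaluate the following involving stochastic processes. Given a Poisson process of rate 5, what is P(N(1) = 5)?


P(N(t)=k) = (lambda*t)^k * exp(-lambda*t) / k!
lambda*t = 5
= 5^5 * exp(-5) / 5!
= 3125 * 0.0067 / 120
= 0.1755

0.1755


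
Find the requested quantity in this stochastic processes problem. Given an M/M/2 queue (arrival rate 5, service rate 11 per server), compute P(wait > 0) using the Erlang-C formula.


a = lambda/mu = 0.4545
rho = a/c = 0.2273
Erlang-C formula applied:
C(c,a) = 0.0842

0.0842


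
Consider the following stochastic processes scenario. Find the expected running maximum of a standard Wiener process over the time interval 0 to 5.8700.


E(max B(s)) = sqrt(2t/pi)
= sqrt(2*5.8700/pi)
= sqrt(3.7370)
= 1.9331

1.9331


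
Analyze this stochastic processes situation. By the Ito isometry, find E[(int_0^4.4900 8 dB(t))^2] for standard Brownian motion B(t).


By Ito isometry: E[(int f dB)^2] = int f^2 dt
= 8^2 * 4.4900
= 64 * 4.4900 = 287.3600

287.3600


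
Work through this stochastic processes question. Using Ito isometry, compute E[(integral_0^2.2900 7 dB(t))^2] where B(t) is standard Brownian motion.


By Ito isometry: E[(int f dB)^2] = int f^2 dt
= 7^2 * 2.2900
= 49 * 2.2900 = 112.2100

112.2100


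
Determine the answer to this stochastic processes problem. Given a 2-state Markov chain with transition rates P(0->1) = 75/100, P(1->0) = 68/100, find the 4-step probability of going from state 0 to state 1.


Computing P^4 by matrix multiplication.
P = [[0.2500, 0.7500], [0.6800, 0.3200]]
After raising P to the power 4:
P^4(0,1) = 0.5065

0.5065


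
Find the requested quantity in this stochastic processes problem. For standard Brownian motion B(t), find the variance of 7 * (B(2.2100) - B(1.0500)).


Var(alpha*(B(t)-B(s))) = alpha^2 * (t-s)
= 7^2 * (2.2100 - 1.0500)
= 49 * 1.1600
= 56.8400

56.8400


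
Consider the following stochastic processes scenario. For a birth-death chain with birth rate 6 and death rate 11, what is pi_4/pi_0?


For birth-death process, pi_n/pi_0 = (lambda/mu)^n
= (6/11)^4
= 0.0885

0.0885


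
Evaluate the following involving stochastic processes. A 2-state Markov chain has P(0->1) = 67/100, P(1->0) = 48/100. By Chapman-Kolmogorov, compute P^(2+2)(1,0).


P^4 = P^2 * P^2
Computing via matrix multiplication of the transition matrix.
Entry (1,0) of P^4 = 0.4172

0.4172


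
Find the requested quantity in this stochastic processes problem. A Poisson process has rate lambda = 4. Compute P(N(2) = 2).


P(N(t)=k) = (lambda*t)^k * exp(-lambda*t) / k!
lambda*t = 8
= 8^2 * exp(-8) / 2!
= 64 * 3.3546e-04 / 2
= 0.0107

0.0107


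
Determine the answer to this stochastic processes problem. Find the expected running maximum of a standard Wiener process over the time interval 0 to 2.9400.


E(max B(s)) = sqrt(2t/pi)
= sqrt(2*2.9400/pi)
= sqrt(1.8717)
= 1.3681

1.3681


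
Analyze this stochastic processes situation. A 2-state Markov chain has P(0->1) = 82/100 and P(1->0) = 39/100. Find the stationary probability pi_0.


Stationary distribution: pi_0 = p10/(p01+p10), pi_1 = p01/(p01+p10)
p01 = 0.8200, p10 = 0.3900
pi_0 = 0.3223

0.3223


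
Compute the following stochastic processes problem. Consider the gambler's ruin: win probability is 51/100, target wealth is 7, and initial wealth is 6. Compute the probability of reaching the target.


Gambler's ruin formula:
r = q/p = 0.4900/0.5100 = 0.9608
P(win) = (1 - r^i)/(1 - r^N)
= (1 - 0.9608^6)/(1 - 0.9608^7)
= 0.8737

0.8737


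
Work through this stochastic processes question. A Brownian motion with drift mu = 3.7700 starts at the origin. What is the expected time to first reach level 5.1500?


Expected first passage time = a/mu
= 5.1500/3.7700
= 1.3660

1.3660


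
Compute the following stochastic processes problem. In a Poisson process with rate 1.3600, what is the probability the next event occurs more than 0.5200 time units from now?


P(X > t) = exp(-lambda * t)
= exp(-1.3600 * 0.5200)
= exp(-0.7072) = 0.4930

0.4930


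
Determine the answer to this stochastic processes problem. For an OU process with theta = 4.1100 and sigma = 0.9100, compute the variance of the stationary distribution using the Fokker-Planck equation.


Stationary variance = sigma^2 / (2*theta)
= 0.9100^2 / (2*4.1100)
= 0.8281 / 8.2200
= 0.1007

0.1007


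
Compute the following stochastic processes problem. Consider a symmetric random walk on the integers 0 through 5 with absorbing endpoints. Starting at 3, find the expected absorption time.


For symmetric RW on 0,...,N with absorbing barriers, E(i) = i*(N-i)
E(3) = 3 * 2 = 6

6


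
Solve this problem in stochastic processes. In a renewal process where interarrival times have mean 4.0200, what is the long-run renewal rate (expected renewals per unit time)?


Long-run renewal rate = 1/E(X)
= 1/4.0200
= 0.2488

0.2488


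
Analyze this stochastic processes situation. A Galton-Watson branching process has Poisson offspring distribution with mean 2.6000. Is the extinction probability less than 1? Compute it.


Since mu = 2.6000 > 1, extinction prob q < 1.
Solve s = exp(mu*(s-1)) iteratively.
q = 0.0951

0.0951


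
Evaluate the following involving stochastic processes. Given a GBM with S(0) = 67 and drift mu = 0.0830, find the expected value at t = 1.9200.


E[S(t)] = S(0) * exp(mu * t)
= 67 * exp(0.0830 * 1.9200)
= 67 * 1.1728
= 78.5749

78.5749


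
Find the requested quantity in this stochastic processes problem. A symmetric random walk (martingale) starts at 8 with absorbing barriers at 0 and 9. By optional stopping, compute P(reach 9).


By optional stopping theorem: E(M at tau) = M(0) = 8
P(hit 9)*9 + P(hit 0)*0 = 8
P(hit 9) = (8 - 0)/(9 - 0) = 8/9 = 0.8889

0.8889


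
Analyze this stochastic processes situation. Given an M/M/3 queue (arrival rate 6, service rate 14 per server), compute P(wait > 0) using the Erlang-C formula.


a = lambda/mu = 0.4286
rho = a/c = 0.1429
Erlang-C formula applied:
C(c,a) = 0.0100

0.0100


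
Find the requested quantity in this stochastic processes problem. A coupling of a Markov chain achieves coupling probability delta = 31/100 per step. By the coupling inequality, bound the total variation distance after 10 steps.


TV distance bound <= (1-delta)^n
= (1 - 0.3100)^10
= 0.6900^10
= 0.0245

0.0245


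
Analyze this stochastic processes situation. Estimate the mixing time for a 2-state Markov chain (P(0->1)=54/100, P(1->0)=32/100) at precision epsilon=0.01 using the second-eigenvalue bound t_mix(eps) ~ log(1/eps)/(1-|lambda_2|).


lambda_2 = |1 - p01 - p10| = |1 - 0.5400 - 0.3200| = 0.1400
t_mix ~ log(1/eps)/(1 - |lambda_2|)
= log(100)/(1 - 0.1400) = 4.6052/0.8600
= 5.3548

5.3548


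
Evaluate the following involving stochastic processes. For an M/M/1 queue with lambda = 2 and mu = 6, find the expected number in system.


rho = 2/6 = 0.3333
L = rho/(1-rho)
= 0.3333/0.6667
= 0.5000

0.5000


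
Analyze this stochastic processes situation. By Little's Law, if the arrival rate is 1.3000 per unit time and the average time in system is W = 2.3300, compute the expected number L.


Little's Law: L = lambda * W
= 1.3000 * 2.3300
= 3.0290

3.0290


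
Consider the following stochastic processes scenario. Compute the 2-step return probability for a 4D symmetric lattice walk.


P(return in 2 steps) = P(reverse first step) = 1/(2d)
= 1/8
= 0.1250

0.1250


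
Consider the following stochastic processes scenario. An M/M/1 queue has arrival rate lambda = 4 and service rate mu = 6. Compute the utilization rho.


rho = lambda/mu
= 4/6
= 0.6667

0.6667


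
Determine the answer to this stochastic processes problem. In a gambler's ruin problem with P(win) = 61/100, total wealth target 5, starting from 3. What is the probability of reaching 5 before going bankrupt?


Gambler's ruin formula:
r = q/p = 0.3900/0.6100 = 0.6393
P(win) = (1 - r^i)/(1 - r^N)
= (1 - 0.6393^3)/(1 - 0.6393^5)
= 0.8270

0.8270


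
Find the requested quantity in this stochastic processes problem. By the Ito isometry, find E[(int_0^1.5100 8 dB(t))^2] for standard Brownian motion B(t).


By Ito isometry: E[(int f dB)^2] = int f^2 dt
= 8^2 * 1.5100
= 64 * 1.5100 = 96.6400

96.6400


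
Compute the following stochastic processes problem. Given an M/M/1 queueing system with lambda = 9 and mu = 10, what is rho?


rho = lambda/mu
= 9/10
= 0.9000

0.9000


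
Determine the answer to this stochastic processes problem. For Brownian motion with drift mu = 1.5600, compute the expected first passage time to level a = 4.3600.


Expected first passage time = a/mu
= 4.3600/1.5600
= 2.7949

2.7949


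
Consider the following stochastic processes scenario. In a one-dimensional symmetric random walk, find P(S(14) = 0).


P(S(14) = 0) = C(14,7) / 4^7
= 3432 / 16384
= 0.2095

0.2095


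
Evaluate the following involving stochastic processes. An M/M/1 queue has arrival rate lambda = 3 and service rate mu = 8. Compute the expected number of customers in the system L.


rho = 3/8 = 0.3750
L = rho/(1-rho)
= 0.3750/0.6250
= 0.6000

0.6000


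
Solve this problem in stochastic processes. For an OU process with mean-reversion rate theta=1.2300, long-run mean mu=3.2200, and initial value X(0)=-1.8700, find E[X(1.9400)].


E[X(t)] = mu + (X(0) - mu)*exp(-theta*t)
= 3.2200 + (-1.8700 - 3.2200)*exp(-1.2300*1.9400)
= 3.2200 + -5.0900 * 0.0920
= 2.7518

2.7518


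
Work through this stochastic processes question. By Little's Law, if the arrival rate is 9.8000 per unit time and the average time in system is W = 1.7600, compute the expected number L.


Little's Law: L = lambda * W
= 9.8000 * 1.7600
= 17.2480

17.2480


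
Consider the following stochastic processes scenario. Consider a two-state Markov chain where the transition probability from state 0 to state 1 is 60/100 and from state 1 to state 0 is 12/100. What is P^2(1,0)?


Computing P^2 by matrix multiplication.
P = [[0.4000, 0.6000], [0.1200, 0.8800]]
After raising P to the power 2:
P^2(1,0) = 0.1536

0.1536


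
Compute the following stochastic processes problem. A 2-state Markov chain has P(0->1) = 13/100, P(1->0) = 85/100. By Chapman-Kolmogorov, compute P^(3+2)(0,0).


P^5 = P^3 * P^2
Computing via matrix multiplication of the transition matrix.
Entry (0,0) of P^5 = 0.8673

0.8673


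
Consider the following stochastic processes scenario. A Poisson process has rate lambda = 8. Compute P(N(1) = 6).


P(N(t)=k) = (lambda*t)^k * exp(-lambda*t) / k!
lambda*t = 8
= 8^6 * exp(-8) / 6!
= 262144 * 3.3546e-04 / 720
= 0.1221

0.1221


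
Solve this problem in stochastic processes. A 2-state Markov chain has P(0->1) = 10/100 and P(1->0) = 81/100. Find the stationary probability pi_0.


Stationary distribution: pi_0 = p10/(p01+p10), pi_1 = p01/(p01+p10)
p01 = 0.1000, p10 = 0.8100
pi_0 = 0.8901

0.8901


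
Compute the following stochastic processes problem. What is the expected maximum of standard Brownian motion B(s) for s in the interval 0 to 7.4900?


E(max B(s)) = sqrt(2t/pi)
= sqrt(2*7.4900/pi)
= sqrt(4.7683)
= 2.1836

2.1836


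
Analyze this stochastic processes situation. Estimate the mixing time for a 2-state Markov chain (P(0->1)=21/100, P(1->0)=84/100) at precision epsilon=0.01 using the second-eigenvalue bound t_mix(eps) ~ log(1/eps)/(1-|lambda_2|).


lambda_2 = |1 - p01 - p10| = |1 - 0.2100 - 0.8400| = 0.0500
t_mix ~ log(1/eps)/(1 - |lambda_2|)
= log(100)/(1 - 0.0500) = 4.6052/0.9500
= 4.8475

4.8475


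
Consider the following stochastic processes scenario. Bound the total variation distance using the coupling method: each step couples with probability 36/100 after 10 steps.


TV distance bound <= (1-delta)^n
= (1 - 0.3600)^10
= 0.6400^10
= 0.0115

0.0115


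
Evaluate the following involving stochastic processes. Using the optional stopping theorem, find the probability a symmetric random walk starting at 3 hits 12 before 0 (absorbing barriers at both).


By optional stopping theorem: E(M at tau) = M(0) = 3
P(hit 12)*12 + P(hit 0)*0 = 3
P(hit 12) = (3 - 0)/(12 - 0) = 1/4 = 0.2500

0.2500


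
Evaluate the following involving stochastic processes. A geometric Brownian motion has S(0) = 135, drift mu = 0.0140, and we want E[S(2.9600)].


E[S(t)] = S(0) * exp(mu * t)
= 135 * exp(0.0140 * 2.9600)
= 135 * 1.0423
= 140.7119

140.7119


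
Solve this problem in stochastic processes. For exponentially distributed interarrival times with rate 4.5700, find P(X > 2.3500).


P(X > t) = exp(-lambda * t)
= exp(-4.5700 * 2.3500)
= exp(-10.7395) = 2.1672e-05

2.1672e-05


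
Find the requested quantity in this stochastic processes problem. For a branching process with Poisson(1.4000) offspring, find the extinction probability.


Since mu = 1.4000 > 1, extinction prob q < 1.
Solve s = exp(mu*(s-1)) iteratively.
q = 0.4890

0.4890


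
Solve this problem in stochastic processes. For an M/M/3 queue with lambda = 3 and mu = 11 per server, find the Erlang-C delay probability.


a = lambda/mu = 0.2727
rho = a/c = 0.0909
Erlang-C formula applied:
C(c,a) = 0.0028

0.0028


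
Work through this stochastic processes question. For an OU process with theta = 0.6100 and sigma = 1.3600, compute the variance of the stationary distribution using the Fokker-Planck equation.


Stationary variance = sigma^2 / (2*theta)
= 1.3600^2 / (2*0.6100)
= 1.8496 / 1.2200
= 1.5161

1.5161


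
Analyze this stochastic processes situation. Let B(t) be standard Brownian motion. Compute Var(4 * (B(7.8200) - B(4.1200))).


Var(alpha*(B(t)-B(s))) = alpha^2 * (t-s)
= 4^2 * (7.8200 - 4.1200)
= 16 * 3.7000
= 59.2000

59.2000


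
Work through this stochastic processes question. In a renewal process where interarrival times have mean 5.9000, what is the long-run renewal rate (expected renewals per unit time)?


Long-run renewal rate = 1/E(X)
= 1/5.9000
= 0.1695

0.1695


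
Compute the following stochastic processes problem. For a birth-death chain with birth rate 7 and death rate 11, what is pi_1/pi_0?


For birth-death process, pi_n/pi_0 = (lambda/mu)^n
= (7/11)^1
= 0.6364

0.6364


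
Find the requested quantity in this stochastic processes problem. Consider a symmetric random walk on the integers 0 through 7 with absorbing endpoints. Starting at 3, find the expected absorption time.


For symmetric RW on 0,...,N with absorbing barriers, E(i) = i*(N-i)
E(3) = 3 * 4 = 12

12


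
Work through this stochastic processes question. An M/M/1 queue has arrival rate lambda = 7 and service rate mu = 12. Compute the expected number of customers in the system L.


rho = 7/12 = 0.5833
L = rho/(1-rho)
= 0.5833/0.4167
= 1.4000

1.4000


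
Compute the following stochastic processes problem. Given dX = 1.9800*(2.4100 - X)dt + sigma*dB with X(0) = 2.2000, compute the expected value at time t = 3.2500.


E[X(t)] = mu + (X(0) - mu)*exp(-theta*t)
= 2.4100 + (2.2000 - 2.4100)*exp(-1.9800*3.2500)
= 2.4100 + -0.2100 * 0.0016
= 2.4097

2.4097


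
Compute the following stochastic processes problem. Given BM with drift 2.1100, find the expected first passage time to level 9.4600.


Expected first passage time = a/mu
= 9.4600/2.1100
= 4.4834

4.4834


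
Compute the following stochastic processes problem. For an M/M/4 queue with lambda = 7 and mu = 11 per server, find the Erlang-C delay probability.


a = lambda/mu = 0.6364
rho = a/c = 0.1591
Erlang-C formula applied:
C(c,a) = 0.0043

0.0043


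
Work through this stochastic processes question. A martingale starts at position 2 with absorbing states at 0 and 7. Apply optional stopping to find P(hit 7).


By optional stopping theorem: E(M at tau) = M(0) = 2
P(hit 7)*7 + P(hit 0)*0 = 2
P(hit 7) = (2 - 0)/(7 - 0) = 2/7 = 0.2857

0.2857


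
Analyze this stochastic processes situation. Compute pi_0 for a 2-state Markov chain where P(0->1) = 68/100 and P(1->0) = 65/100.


Stationary distribution: pi_0 = p10/(p01+p10), pi_1 = p01/(p01+p10)
p01 = 0.6800, p10 = 0.6500
pi_0 = 0.4887

0.4887


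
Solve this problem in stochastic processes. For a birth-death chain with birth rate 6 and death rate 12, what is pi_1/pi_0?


For birth-death process, pi_n/pi_0 = (lambda/mu)^n
= (6/12)^1
= 0.5000

0.5000


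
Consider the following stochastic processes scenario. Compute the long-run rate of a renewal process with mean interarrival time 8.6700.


Long-run renewal rate = 1/E(X)
= 1/8.6700
= 0.1153

0.1153


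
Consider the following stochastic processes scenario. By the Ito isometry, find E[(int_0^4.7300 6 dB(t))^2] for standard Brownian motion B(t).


By Ito isometry: E[(int f dB)^2] = int f^2 dt
= 6^2 * 4.7300
= 36 * 4.7300 = 170.2800

170.2800


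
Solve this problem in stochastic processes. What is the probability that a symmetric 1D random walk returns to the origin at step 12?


P(S(12) = 0) = C(12,6) / 4^6
= 924 / 4096
= 0.2256

0.2256


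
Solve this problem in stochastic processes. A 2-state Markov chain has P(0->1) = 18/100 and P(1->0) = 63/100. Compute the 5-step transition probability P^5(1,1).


Computing P^5 by matrix multiplication.
P = [[0.8200, 0.1800], [0.6300, 0.3700]]
After raising P to the power 5:
P^5(1,1) = 0.2224

0.2224


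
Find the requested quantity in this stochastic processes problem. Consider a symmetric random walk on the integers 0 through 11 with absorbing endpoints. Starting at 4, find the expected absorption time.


For symmetric RW on 0,...,N with absorbing barriers, E(i) = i*(N-i)
E(4) = 4 * 7 = 28

28


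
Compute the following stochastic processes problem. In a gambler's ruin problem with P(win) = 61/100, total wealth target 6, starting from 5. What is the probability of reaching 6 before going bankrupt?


Gambler's ruin formula:
r = q/p = 0.3900/0.6100 = 0.6393
P(win) = (1 - r^i)/(1 - r^N)
= (1 - 0.6393^5)/(1 - 0.6393^6)
= 0.9586

0.9586


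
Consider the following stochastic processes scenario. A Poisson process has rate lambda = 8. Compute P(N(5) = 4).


P(N(t)=k) = (lambda*t)^k * exp(-lambda*t) / k!
lambda*t = 40
= 40^4 * exp(-40) / 4!
= 2560000 * 4.2484e-18 / 24
= 4.5316e-13

4.5316e-13


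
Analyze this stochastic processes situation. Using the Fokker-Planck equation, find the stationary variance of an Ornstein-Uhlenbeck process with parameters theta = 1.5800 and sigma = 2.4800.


Stationary variance = sigma^2 / (2*theta)
= 2.4800^2 / (2*1.5800)
= 6.1504 / 3.1600
= 1.9463

1.9463


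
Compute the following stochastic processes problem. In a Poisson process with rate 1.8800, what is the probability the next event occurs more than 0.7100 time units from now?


P(X > t) = exp(-lambda * t)
= exp(-1.8800 * 0.7100)
= exp(-1.3348) = 0.2632

0.2632


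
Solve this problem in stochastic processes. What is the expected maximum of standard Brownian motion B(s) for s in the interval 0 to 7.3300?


E(max B(s)) = sqrt(2t/pi)
= sqrt(2*7.3300/pi)
= sqrt(4.6664)
= 2.1602

2.1602


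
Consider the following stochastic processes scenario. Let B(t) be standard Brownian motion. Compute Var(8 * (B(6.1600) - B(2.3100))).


Var(alpha*(B(t)-B(s))) = alpha^2 * (t-s)
= 8^2 * (6.1600 - 2.3100)
= 64 * 3.8500
= 246.4000

246.4000


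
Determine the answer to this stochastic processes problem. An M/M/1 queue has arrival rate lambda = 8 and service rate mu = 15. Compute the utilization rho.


rho = lambda/mu
= 8/15
= 0.5333

0.5333


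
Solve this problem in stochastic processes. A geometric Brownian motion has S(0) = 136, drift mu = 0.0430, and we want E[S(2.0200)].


E[S(t)] = S(0) * exp(mu * t)
= 136 * exp(0.0430 * 2.0200)
= 136 * 1.0907
= 148.3412

148.3412
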